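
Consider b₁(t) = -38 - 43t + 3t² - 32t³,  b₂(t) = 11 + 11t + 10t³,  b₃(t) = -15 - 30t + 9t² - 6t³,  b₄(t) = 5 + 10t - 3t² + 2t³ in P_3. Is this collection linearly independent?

Take coordinates with respect to the standard basis {1, t, …, t³}.
Form the 4×4 matrix with these as columns; its determinant is 0.
A zero determinant means the columns are linearly dependent.

linearly dependent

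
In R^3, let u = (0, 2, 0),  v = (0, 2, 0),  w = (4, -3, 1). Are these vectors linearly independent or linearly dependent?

Two of the vectors are equal, giving an immediate dependence.

linearly dependent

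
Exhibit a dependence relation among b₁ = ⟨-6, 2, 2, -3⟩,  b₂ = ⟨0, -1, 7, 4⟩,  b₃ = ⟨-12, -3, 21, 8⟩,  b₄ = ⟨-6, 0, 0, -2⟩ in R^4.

3b₂ - b₃ + 2b₄ = 0

Solve the homogeneous system with b₁, b₂, b₃, b₄ as columns by row-reducing the coefficient matrix.
A generator of the null space is (0, 3, -1, 2).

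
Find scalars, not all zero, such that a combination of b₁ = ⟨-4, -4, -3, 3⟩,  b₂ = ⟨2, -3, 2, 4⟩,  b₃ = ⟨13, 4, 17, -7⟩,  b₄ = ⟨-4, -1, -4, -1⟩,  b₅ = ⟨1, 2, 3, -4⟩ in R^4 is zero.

2b₁ - 3b₂ + b₃ - b₄ - 3b₅ = 0

Set up α₁b₁ + … + α₅b₅ = 0 and solve the homogeneous system.
One solution (up to scaling) is (2, -3, 1, -1, -3).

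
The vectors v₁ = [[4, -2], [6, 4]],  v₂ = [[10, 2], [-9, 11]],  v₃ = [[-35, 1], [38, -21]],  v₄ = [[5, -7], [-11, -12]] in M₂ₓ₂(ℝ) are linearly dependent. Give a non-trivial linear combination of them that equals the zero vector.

3v₂ + v₃ + v₄ = 0

Write each element as a vector in ℝ⁴ using {E₁₁, E₁₂, E₂₁, E₂₂}.
Set up α₁v₁ + … + α₄v₄ = 0 and solve the homogeneous system.
The free variable yields coefficients (0, 3, 1, 1) (any nonzero multiple also works).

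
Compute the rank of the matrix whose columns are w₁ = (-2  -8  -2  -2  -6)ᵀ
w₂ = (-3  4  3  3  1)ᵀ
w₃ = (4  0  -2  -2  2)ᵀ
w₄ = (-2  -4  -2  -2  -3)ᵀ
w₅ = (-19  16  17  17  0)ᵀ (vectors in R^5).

Apply Gaussian elimination to the matrix whose rows are w₁, w₂, w₃, w₄, w₅.
There are 3 pivot columns, so rank = 3.

rank 3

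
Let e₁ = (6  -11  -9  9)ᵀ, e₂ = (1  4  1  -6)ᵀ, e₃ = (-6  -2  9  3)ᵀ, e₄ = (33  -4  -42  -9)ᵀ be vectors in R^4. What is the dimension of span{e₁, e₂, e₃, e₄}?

Put the 4×4 matrix [e₁|e₂|e₃|e₄] into echelon form.
There are 3 pivot columns, so rank = 3.

3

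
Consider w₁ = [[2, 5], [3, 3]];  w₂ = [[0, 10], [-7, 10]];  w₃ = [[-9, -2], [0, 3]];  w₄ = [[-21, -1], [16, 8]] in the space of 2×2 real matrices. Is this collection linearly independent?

linearly dependent

Take coordinates with respect to the standard basis {E₁₁, E₁₂, E₂₁, E₂₂}.
Form the 4×4 matrix with these as columns; its determinant is 0.
A zero determinant means the columns are linearly dependent.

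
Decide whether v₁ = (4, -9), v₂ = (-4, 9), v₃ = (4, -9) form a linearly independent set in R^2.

linearly dependent

There are 3 vectors in a 2-dimensional space, so they cannot be linearly independent.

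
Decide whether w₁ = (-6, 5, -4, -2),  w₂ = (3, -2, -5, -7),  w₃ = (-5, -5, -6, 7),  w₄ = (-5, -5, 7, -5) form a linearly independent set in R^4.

linearly independent

Place the vectors as rows of a 4×4 matrix and reduce to echelon form.
The reduction yields 4 nonzero rows, so the rank is 4.
Since rank = 4 (the number of vectors), the set is linearly independent.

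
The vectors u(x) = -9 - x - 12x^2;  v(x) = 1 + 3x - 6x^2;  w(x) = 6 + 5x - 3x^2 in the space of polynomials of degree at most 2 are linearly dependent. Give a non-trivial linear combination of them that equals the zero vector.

u - 3v + 2w = 0

Take coordinates with respect to {1, x, x^2}.
Write the vectors as columns of a matrix and find a nonzero vector in its null space.
A generator of the null space is (1, -3, 2).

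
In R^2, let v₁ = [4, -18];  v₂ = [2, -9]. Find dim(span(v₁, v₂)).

Form the matrix with v₁, v₂ as columns and reduce.
There is 1 pivot column, so rank = 1.

1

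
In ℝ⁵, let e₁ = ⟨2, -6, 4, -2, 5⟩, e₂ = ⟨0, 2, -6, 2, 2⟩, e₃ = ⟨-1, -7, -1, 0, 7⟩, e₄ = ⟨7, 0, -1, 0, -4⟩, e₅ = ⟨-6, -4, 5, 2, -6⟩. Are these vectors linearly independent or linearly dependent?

The matrix [e₁|e₂|e₃|e₄|e₅] has determinant -3110.
A nonzero determinant means the columns are linearly independent.

linearly independent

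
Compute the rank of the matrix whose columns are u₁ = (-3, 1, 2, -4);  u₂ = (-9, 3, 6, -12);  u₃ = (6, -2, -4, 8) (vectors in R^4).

1

Row-reduce the 3×4 matrix with these as rows.
Reduction leaves 1 leading entry, giving rank 1.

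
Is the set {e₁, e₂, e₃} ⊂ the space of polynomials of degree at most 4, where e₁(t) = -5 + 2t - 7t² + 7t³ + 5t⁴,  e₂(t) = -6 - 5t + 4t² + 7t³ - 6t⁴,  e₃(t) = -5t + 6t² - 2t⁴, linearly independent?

Take coordinates with respect to the standard basis {1, t, …, t⁴}.
Place the vectors as rows of a 3×5 matrix and reduce to echelon form.
The reduction yields 3 nonzero rows, so the rank is 3.
Since rank = 3 (the number of vectors), the set is linearly independent.

linearly independent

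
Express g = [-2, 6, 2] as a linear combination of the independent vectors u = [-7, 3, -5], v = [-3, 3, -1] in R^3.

Write g = α₁u + α₂v and equate components.
The system has the unique solution (α₁, α₂) = (-1, 3).

g = -u + 3v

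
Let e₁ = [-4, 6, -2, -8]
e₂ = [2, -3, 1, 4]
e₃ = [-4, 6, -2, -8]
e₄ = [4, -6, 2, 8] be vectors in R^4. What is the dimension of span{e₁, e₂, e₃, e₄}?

Apply Gaussian elimination to the matrix whose rows are e₁, e₂, e₃, e₄.
Exactly 1 pivot survives; hence the rank is 1.

dim = 1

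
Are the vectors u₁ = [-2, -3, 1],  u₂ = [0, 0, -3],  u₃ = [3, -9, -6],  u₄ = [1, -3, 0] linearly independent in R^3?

linearly dependent

There are 4 vectors in a 3-dimensional space, so they cannot be linearly independent.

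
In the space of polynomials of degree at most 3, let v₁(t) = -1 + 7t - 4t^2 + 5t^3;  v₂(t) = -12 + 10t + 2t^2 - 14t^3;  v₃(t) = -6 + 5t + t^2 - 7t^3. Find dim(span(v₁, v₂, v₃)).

Represent each element by its coordinate vector in ℝ⁴.
Row-reduce the 3×4 matrix with these as rows.
There are 2 pivot columns, so rank = 2.

2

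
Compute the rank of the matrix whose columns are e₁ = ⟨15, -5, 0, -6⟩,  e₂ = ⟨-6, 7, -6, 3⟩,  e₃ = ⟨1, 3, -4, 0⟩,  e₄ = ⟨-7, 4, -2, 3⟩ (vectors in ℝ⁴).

rank 2

Row-reduce the 4×4 matrix with these as rows.
Reduction leaves 2 leading entries, giving rank 2.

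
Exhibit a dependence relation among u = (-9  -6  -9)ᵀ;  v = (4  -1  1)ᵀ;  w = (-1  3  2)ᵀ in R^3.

u + 3v + 3w = 0

Solve the homogeneous system with u, v, w as columns by row-reducing the coefficient matrix.
The free variable yields coefficients (1, 3, 3) (any nonzero multiple also works).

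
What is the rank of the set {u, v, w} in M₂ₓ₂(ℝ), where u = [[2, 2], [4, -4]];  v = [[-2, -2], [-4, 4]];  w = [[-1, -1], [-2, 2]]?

rank 1

Use coordinates relative to {E₁₁, E₁₂, E₂₁, E₂₂}.
Apply Gaussian elimination to the matrix whose rows are u, v, w.
Reduction leaves 1 leading entry, giving rank 1.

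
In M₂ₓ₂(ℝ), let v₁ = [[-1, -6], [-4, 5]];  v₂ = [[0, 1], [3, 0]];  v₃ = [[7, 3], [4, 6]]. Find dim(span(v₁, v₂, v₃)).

dim = 3

Use coordinates relative to {E₁₁, E₁₂, E₂₁, E₂₂}.
Form the matrix with v₁, v₂, v₃ as columns and reduce.
The echelon form has 3 nonzero rows, so the rank is 3.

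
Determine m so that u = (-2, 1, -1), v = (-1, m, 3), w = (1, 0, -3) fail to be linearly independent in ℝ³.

Place the vectors as rows of a 3×3 matrix; dependence ⇔ determinant zero.
The determinant works out to 7*m.
Setting this to zero gives m = 0.

m = 0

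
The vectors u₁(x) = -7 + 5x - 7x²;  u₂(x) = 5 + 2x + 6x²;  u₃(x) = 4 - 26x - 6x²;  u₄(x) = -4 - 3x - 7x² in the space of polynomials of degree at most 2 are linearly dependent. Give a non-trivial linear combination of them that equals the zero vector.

Write each element as a vector in ℝ³ using {1, x, x²}.
Write the vectors as columns of a matrix and find a nonzero vector in its null space.
The free variable yields coefficients (3, 1, 1, -3) (any nonzero multiple also works).

3u₁ + u₂ + u₃ - 3u₄ = 0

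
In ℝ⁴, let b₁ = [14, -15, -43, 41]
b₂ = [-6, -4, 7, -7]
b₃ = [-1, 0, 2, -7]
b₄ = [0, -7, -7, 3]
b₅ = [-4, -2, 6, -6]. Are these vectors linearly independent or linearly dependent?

There are 5 vectors in a 4-dimensional space, so they cannot be linearly independent.

linearly dependent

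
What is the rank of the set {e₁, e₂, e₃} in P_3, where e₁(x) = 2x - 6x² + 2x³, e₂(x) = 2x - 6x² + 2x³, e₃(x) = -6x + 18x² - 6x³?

1

Pass to coordinate vectors with respect to the basis {1, x, …, x³}.
Put the 4×3 matrix [e₁|e₂|e₃] into echelon form.
There is 1 pivot column, so rank = 1.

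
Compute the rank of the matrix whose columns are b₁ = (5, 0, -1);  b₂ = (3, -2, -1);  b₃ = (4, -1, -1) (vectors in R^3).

Row-reduce the 3×3 matrix with these as rows.
The echelon form has 2 nonzero rows, so the rank is 2.

2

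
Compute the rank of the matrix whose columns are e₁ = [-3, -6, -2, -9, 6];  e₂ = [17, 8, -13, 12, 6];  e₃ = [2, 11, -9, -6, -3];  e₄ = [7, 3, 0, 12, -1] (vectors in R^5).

3

Put the 5×4 matrix [e₁|e₂|e₃|e₄] into echelon form.
Reduction leaves 3 leading entries, giving rank 3.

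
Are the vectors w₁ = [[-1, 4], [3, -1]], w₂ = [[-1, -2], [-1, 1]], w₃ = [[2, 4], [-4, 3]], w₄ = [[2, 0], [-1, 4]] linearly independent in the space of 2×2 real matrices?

linearly independent

Write each element as a coordinate vector in ℝ⁴ using {E₁₁, E₁₂, E₂₁, E₂₂}.
The matrix [w₁|w₂|w₃|w₄] has determinant -158.
A nonzero determinant means the columns are linearly independent.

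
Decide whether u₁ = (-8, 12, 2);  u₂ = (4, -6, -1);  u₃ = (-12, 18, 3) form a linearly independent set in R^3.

Row-reduce the matrix whose columns are u₁, u₂, u₃.
The reduction yields 1 nonzero row, so the rank is 1.
Since rank 1 < 3, the set is linearly dependent.

linearly dependent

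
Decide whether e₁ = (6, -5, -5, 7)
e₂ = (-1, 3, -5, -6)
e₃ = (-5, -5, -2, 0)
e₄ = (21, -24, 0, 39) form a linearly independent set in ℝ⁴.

linearly dependent

The matrix [e₁|e₂|e₃|e₄] has determinant 0.
A zero determinant means the columns are linearly dependent.
Indeed 3e₁ - 3e₂ - e₄ = 0.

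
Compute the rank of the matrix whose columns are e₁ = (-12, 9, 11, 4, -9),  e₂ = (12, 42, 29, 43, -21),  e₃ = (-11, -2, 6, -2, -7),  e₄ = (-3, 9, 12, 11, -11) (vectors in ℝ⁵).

3

Put the 5×4 matrix [e₁|e₂|e₃|e₄] into echelon form.
There are 3 pivot columns, so rank = 3.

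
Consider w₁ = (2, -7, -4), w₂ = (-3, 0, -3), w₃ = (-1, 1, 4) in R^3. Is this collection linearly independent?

linearly independent

The matrix [w₁|w₂|w₃] has determinant -87.
A nonzero determinant means the columns are linearly independent.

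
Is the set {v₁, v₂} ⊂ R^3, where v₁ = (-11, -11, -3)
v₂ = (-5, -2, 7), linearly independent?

Row-reduce the matrix whose columns are v₁, v₂.
The reduction yields 2 nonzero rows, so the rank is 2.
Since rank = 2 (the number of vectors), the set is linearly independent.

linearly independent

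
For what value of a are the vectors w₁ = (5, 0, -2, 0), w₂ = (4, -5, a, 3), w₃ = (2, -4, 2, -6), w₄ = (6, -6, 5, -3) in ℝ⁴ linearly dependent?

a = 15/2

Place the vectors as rows of a 4×4 matrix; dependence ⇔ determinant zero.
Cofactor expansion gives det = 120*a - 900.
Setting this to zero gives a = 15/2.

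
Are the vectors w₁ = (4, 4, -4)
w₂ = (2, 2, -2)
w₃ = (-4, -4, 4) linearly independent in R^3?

linearly dependent

One vector is a scalar multiple of another, so the set is dependent.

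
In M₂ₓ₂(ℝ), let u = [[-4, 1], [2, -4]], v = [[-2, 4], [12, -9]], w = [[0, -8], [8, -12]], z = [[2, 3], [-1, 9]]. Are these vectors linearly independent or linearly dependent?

linearly independent

Write each element as a coordinate vector in ℝ⁴ using {E₁₁, E₁₂, E₂₁, E₂₂}.
Place the vectors as rows of a 4×4 matrix and reduce to echelon form.
The reduction yields 4 nonzero rows, so the rank is 4.
Since rank = 4 (the number of vectors), the set is linearly independent.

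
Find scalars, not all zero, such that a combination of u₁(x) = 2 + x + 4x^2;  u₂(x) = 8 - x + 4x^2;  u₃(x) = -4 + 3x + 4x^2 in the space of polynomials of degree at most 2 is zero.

2u₁ - u₂ - u₃ = 0

Take coordinates with respect to {1, x, x^2}.
Set up α₁u₁ + … + α₃u₃ = 0 and solve the homogeneous system.
The free variable yields coefficients (2, -1, -1) (any nonzero multiple also works).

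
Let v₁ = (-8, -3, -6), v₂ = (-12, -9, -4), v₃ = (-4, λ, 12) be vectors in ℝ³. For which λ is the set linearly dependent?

λ = -15

The vectors are dependent exactly when the determinant of the matrix with rows v₁, v₂, v₃ vanishes.
Cofactor expansion gives det = 40*λ + 600.
Solving 40*λ + 600 = 0 yields λ = -15.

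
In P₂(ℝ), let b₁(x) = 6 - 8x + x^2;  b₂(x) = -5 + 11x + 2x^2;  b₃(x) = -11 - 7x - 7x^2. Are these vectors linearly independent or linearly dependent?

linearly independent

Write each element as a coordinate vector in ℝ³ using {1, x, x^2}.
Row-reduce the matrix whose columns are b₁, b₂, b₃.
The reduction yields 3 nonzero rows, so the rank is 3.
Since rank = 3 (the number of vectors), the set is linearly independent.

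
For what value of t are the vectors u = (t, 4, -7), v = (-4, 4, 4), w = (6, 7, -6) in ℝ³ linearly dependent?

The vectors are dependent exactly when the determinant of the matrix with rows u, v, w vanishes.
The determinant works out to 364 - 52*t.
Setting this to zero gives t = 7.

t = 7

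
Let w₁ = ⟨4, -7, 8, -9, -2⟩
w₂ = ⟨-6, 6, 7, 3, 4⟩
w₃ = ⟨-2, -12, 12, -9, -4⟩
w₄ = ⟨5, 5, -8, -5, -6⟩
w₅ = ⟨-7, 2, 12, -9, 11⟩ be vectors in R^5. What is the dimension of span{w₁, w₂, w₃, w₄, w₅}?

dim = 5

Row-reduce the 5×5 matrix with these as rows.
There are 5 pivot columns, so rank = 5.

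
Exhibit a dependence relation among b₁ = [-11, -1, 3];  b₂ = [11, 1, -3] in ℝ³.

b₁ + b₂ = 0

Row-reduce the matrix with b₁, b₂ as columns; the null space gives the coefficients.
The free variable yields coefficients (1, 1) (any nonzero multiple also works).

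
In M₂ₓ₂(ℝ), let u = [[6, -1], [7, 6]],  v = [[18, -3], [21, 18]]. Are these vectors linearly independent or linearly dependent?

Write each element as a coordinate vector in ℝ⁴ using {E₁₁, E₁₂, E₂₁, E₂₂}.
Row-reduce the matrix whose columns are u, v.
The reduction yields 1 nonzero row, so the rank is 1.
Since rank 1 < 2, the set is linearly dependent.
Indeed 3u - v = 0.

linearly dependent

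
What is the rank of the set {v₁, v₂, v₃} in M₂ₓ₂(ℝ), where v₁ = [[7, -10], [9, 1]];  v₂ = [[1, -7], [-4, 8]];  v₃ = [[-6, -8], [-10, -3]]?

Represent each element by its coordinate vector in ℝ⁴.
Put the 4×3 matrix [v₁|v₂|v₃] into echelon form.
The echelon form has 3 nonzero rows, so the rank is 3.

rank 3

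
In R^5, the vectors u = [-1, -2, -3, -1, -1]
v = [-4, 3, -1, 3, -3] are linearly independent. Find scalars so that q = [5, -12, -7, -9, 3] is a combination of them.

q = 3u - 2v

Solve the system with u, v as columns and q as the right-hand side.
Back-substitution yields (a₁, a₂) = (3, -2).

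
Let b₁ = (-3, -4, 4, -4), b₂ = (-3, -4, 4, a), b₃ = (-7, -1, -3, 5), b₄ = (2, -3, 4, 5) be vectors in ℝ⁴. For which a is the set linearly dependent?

a = -4

The set is linearly dependent precisely when det[b₁; b₂; b₃; b₄] = 0.
Expanding, det = 43*a + 172.
This vanishes exactly when a = -4.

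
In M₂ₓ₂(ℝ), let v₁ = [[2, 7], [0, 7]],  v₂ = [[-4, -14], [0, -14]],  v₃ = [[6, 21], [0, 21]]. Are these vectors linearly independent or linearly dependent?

Write each element as a coordinate vector in ℝ⁴ using {E₁₁, E₁₂, E₂₁, E₂₂}.
One vector is a scalar multiple of another, so the set is dependent.

linearly dependent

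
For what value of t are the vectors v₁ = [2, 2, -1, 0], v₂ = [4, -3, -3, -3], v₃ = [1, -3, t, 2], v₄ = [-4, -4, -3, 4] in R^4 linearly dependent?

t = -40/7

The set is linearly dependent precisely when det[v₁; v₂; v₃; v₄] = 0.
Expanding, det = -56*t - 320.
Solving -56*t - 320 = 0 yields t = -40/7.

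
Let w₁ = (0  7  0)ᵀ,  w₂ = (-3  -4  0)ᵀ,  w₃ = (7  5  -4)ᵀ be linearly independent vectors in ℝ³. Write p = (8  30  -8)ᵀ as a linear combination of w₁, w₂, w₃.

p = 4w₁ + 2w₂ + 2w₃

Since w₁, w₂, w₃ are independent, the coefficients expressing p are uniquely determined by a linear system.
Back-substitution yields (a₁, a₂, a₃) = (4, 2, 2).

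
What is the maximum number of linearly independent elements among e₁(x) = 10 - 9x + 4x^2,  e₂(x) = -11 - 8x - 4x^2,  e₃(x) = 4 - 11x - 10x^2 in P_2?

Use coordinates relative to {1, x, x^2}.
Apply Gaussian elimination to the matrix whose rows are e₁, e₂, e₃.
The echelon form has 3 nonzero rows, so the rank is 3.

3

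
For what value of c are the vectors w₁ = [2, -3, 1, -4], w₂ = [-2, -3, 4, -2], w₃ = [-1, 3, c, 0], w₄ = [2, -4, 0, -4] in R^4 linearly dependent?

c = 14/3

Place the vectors as rows of a 4×4 matrix; dependence ⇔ determinant zero.
The determinant works out to 56 - 12*c.
This vanishes exactly when c = 14/3.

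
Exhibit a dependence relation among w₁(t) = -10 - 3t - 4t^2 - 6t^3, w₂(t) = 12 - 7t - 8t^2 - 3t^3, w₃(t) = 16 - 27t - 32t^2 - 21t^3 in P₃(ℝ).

Take coordinates with respect to {1, t, …, t^3}.
Write the vectors as columns of a matrix and find a nonzero vector in its null space.
A generator of the null space is (2, 3, -1).

2w₁ + 3w₂ - w₃ = 0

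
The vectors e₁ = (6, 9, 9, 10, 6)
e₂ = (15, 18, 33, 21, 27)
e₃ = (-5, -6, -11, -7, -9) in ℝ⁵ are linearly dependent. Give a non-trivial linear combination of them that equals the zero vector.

e₂ + 3e₃ = 0

Write the vectors as columns of a matrix and find a nonzero vector in its null space.
A generator of the null space is (0, 1, 3).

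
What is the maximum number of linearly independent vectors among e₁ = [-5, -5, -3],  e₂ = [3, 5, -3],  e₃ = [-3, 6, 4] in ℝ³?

3

Row-reduce the 3×3 matrix with these as rows.
There are 3 pivot columns, so rank = 3.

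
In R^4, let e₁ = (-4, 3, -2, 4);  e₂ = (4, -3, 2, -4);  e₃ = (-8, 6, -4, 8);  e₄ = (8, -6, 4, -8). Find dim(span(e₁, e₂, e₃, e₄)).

1

Form the matrix with e₁, e₂, e₃, e₄ as columns and reduce.
Exactly 1 pivot survives; hence the rank is 1.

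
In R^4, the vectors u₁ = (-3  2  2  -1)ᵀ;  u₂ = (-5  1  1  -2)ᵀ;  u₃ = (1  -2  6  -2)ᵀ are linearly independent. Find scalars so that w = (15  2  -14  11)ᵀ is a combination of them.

Since u₁, u₂, u₃ are independent, the coefficients expressing w are uniquely determined by a linear system.
Back-substitution yields (a₁, a₂, a₃) = (1, -4, -2).

w = u₁ - 4u₂ - 2u₃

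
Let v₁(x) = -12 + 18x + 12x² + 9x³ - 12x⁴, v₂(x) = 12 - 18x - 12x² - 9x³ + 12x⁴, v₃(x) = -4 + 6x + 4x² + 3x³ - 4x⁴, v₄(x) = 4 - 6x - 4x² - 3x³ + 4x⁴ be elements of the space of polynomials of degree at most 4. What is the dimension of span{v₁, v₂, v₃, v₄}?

Represent each element by its coordinate vector in ℝ⁵.
Form the matrix with v₁, v₂, v₃, v₄ as columns and reduce.
The echelon form has 1 nonzero row, so the rank is 1.

1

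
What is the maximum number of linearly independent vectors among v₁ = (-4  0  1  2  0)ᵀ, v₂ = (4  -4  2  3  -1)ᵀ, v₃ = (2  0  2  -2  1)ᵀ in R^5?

3

Put the 5×3 matrix [v₁|v₂|v₃] into echelon form.
Reduction leaves 3 leading entries, giving rank 3.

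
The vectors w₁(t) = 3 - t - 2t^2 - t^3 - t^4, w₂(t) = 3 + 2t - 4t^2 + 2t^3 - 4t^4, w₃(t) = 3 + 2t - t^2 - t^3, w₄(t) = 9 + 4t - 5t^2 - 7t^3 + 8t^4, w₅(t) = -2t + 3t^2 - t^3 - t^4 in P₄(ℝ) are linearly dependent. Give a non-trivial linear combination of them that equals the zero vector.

Take coordinates with respect to {1, t, …, t^4}.
Set up α₁w₁ + … + α₅w₅ = 0 and solve the homogeneous system.
The free variable yields coefficients (2, -2, 3, -1, -2) (any nonzero multiple also works).

2w₁ - 2w₂ + 3w₃ - w₄ - 2w₅ = 0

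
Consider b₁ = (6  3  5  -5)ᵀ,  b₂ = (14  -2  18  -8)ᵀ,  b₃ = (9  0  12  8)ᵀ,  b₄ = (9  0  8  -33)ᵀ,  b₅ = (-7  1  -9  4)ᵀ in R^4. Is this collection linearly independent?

linearly dependent

There are 5 vectors in a 4-dimensional space, so they cannot be linearly independent.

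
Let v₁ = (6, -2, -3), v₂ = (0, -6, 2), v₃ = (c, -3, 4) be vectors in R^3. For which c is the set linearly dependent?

c = -54/11

Place the vectors as rows of a 3×3 matrix; dependence ⇔ determinant zero.
Expanding, det = -22*c - 108.
Solving -22*c - 108 = 0 yields c = -54/11.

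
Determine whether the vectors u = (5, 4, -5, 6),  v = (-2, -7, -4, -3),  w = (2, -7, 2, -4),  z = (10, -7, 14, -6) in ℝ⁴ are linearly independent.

The matrix [u|v|w|z] has determinant 0.
A zero determinant means the columns are linearly dependent.

linearly dependent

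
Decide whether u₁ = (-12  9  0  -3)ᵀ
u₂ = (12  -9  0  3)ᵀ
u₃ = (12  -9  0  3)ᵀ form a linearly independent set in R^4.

Row-reduce the matrix whose columns are u₁, u₂, u₃.
The reduction yields 1 nonzero row, so the rank is 1.
Since rank 1 < 3, the set is linearly dependent.

linearly dependent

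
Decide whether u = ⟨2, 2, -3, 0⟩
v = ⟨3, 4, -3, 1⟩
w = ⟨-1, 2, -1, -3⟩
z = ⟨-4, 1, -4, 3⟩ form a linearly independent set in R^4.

Row-reduce the matrix whose columns are u, v, w, z.
The reduction yields 4 nonzero rows, so the rank is 4.
Since rank = 4 (the number of vectors), the set is linearly independent.

linearly independent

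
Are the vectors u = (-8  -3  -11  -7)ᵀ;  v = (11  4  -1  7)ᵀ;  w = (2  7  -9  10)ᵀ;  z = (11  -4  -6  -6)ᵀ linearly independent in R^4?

Row-reduce the matrix whose columns are u, v, w, z.
The reduction yields 4 nonzero rows, so the rank is 4.
Since rank = 4 (the number of vectors), the set is linearly independent.

linearly independent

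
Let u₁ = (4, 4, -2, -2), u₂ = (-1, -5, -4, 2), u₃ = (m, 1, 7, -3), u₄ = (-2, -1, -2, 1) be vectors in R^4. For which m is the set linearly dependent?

The vectors are dependent exactly when the determinant of the matrix with rows u₁, u₂, u₃, u₄ vanishes.
Cofactor expansion gives det = 138 - 18*m.
Setting this to zero gives m = 23/3.

m = 23/3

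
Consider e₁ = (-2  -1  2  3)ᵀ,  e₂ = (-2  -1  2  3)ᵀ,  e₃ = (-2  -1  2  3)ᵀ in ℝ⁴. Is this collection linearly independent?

linearly dependent

Two of the vectors are equal, giving an immediate dependence.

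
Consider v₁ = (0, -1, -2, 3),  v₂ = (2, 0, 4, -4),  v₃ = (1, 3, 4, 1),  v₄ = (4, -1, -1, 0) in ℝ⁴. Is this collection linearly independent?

Place the vectors as rows of a 4×4 matrix and reduce to echelon form.
The reduction yields 4 nonzero rows, so the rank is 4.
Since rank = 4 (the number of vectors), the set is linearly independent.

linearly independent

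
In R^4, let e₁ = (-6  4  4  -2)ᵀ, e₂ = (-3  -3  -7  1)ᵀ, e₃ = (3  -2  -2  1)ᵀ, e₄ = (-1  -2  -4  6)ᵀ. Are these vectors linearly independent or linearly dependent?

The matrix [e₁|e₂|e₃|e₄] has determinant 0.
A zero determinant means the columns are linearly dependent.
Indeed e₁ + 2e₃ = 0.

linearly dependent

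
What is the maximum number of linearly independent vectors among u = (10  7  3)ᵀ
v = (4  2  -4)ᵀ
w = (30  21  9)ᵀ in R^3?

2

Put the 3×3 matrix [u|v|w] into echelon form.
There are 2 pivot columns, so rank = 2.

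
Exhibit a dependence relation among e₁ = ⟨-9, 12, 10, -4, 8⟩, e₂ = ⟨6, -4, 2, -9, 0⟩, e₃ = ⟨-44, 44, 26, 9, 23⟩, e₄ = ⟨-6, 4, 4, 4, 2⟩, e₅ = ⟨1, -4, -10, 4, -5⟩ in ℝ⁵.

3e₁ - e₂ - e₃ + 2e₄ + e₅ = 0

Row-reduce the matrix with e₁, e₂, e₃, e₄, e₅ as columns; the null space gives the coefficients.
One solution (up to scaling) is (3, -1, -1, 2, 1).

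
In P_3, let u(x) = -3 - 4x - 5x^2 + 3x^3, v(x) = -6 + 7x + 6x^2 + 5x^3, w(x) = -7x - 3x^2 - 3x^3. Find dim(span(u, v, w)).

Represent each element by its coordinate vector in ℝ⁴.
Apply Gaussian elimination to the matrix whose rows are u, v, w.
There are 3 pivot columns, so rank = 3.

dim = 3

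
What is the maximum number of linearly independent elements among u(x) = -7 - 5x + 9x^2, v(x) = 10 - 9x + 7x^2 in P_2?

Pass to coordinate vectors with respect to the basis {1, x, x^2}.
Form the matrix with u, v as columns and reduce.
Reduction leaves 2 leading entries, giving rank 2.

2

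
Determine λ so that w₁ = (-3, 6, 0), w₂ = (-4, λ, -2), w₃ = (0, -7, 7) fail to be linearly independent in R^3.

The set is linearly dependent precisely when det[w₁; w₂; w₃] = 0.
Cofactor expansion gives det = 210 - 21*λ.
Setting this to zero gives λ = 10.

λ = 10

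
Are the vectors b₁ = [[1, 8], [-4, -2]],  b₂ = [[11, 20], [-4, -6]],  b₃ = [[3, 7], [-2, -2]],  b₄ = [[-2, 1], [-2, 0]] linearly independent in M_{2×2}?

linearly dependent

Take coordinates with respect to the standard basis {E₁₁, E₁₂, E₂₁, E₂₂}.
Form the 4×4 matrix with these as columns; its determinant is 0.
A zero determinant means the columns are linearly dependent.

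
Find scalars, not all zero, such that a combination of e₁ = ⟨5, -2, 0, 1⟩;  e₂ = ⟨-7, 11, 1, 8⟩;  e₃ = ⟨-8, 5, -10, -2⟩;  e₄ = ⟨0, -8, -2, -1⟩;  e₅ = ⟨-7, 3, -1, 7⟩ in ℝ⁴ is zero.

e₂ + e₄ - e₅ = 0

Write the vectors as columns of a matrix and find a nonzero vector in its null space.
A generator of the null space is (0, 1, 0, 1, -1).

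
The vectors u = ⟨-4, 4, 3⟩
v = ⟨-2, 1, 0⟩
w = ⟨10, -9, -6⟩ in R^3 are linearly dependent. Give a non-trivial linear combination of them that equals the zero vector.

Row-reduce the matrix with u, v, w as columns; the null space gives the coefficients.
The free variable yields coefficients (2, 1, 1) (any nonzero multiple also works).

2u + v + w = 0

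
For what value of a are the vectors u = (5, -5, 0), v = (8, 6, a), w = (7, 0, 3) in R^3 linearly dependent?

The set is linearly dependent precisely when det[u; v; w] = 0.
Expanding, det = 210 - 35*a.
Setting this to zero gives a = 6.

a = 6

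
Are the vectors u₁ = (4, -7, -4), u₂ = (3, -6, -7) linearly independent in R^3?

Row-reduce the matrix whose columns are u₁, u₂.
The reduction yields 2 nonzero rows, so the rank is 2.
Since rank = 2 (the number of vectors), the set is linearly independent.

linearly independent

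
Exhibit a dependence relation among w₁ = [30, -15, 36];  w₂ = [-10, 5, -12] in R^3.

Write the vectors as columns of a matrix and find a nonzero vector in its null space.
The free variable yields coefficients (1, 3) (any nonzero multiple also works).

w₁ + 3w₂ = 0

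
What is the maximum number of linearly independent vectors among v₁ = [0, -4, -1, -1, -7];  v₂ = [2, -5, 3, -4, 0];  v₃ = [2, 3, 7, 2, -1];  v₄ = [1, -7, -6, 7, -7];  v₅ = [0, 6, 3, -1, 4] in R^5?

Put the 5×5 matrix [v₁|v₂|v₃|v₄|v₅] into echelon form.
Reduction leaves 5 leading entries, giving rank 5.

5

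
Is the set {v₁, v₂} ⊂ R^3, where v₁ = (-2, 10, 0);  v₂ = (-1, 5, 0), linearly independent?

Row-reduce the matrix whose columns are v₁, v₂.
The reduction yields 1 nonzero row, so the rank is 1.
Since rank 1 < 2, the set is linearly dependent.

linearly dependent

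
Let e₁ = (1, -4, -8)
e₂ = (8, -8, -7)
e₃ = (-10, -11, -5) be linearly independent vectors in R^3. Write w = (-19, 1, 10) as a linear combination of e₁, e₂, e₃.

w = -e₁ - e₂ + e₃

Since e₁, e₂, e₃ are independent, the coefficients expressing w are uniquely determined by a linear system.
The system has the unique solution (a₁, a₂, a₃) = (-1, -1, 1).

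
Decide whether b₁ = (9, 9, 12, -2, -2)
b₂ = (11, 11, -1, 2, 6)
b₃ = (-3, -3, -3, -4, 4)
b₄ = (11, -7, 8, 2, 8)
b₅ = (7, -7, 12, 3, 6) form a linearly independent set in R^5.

Place the vectors as rows of a 5×5 matrix and reduce to echelon form.
The reduction yields 5 nonzero rows, so the rank is 5.
Since rank = 5 (the number of vectors), the set is linearly independent.

linearly independent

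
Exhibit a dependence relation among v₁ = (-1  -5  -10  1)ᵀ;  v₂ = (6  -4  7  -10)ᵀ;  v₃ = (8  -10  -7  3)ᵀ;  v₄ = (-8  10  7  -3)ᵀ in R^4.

Set up α₁v₁ + … + α₄v₄ = 0 and solve the homogeneous system.
The free variable yields coefficients (0, 0, 1, 1) (any nonzero multiple also works).

v₃ + v₄ = 0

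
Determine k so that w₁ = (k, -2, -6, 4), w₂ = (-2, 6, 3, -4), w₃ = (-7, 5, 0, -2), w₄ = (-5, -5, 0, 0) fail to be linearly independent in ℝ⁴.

The vectors are dependent exactly when the determinant of the matrix with rows w₁, w₂, w₃, w₄ vanishes.
The determinant works out to 30*k + 300.
Solving 30*k + 300 = 0 yields k = -10.

k = -10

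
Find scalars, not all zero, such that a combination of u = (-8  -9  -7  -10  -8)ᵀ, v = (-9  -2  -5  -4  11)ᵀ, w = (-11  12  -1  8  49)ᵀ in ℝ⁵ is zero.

Write the vectors as columns of a matrix and find a nonzero vector in its null space.
One solution (up to scaling) is (2, -3, 1).

2u - 3v + w = 0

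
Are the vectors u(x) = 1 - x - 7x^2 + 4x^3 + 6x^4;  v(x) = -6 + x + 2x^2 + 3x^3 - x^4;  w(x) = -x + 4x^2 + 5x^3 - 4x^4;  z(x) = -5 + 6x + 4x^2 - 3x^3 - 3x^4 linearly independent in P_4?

linearly independent

Take coordinates with respect to the standard basis {1, x, …, x^4}.
Place the vectors as rows of a 4×5 matrix and reduce to echelon form.
The reduction yields 4 nonzero rows, so the rank is 4.
Since rank = 4 (the number of vectors), the set is linearly independent.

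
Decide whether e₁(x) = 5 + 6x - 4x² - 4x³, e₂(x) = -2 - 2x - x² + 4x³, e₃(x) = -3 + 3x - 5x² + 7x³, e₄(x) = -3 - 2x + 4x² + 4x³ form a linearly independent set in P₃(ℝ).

Take coordinates with respect to the standard basis {1, x, …, x³}.
Form the 4×4 matrix with these as columns; its determinant is 272.
A nonzero determinant means the columns are linearly independent.

linearly independent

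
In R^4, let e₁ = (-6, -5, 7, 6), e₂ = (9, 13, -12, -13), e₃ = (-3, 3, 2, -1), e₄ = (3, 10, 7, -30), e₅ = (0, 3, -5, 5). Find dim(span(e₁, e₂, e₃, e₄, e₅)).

Row-reduce the 5×4 matrix with these as rows.
The echelon form has 3 nonzero rows, so the rank is 3.
(With 5 elements in a 4-dimensional space the rank is at most 4.)

3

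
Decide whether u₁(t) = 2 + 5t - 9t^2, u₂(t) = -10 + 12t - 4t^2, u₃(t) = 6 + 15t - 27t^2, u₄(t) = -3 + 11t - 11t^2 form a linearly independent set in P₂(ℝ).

Take coordinates with respect to the standard basis {1, t, t^2}.
There are 4 vectors in a 3-dimensional space, so they cannot be linearly independent.

linearly dependent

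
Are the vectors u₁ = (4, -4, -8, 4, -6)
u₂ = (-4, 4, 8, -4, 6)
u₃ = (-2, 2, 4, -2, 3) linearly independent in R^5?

Row-reduce the matrix whose columns are u₁, u₂, u₃.
The reduction yields 1 nonzero row, so the rank is 1.
Since rank 1 < 3, the set is linearly dependent.
Indeed u₁ + u₂ = 0.

linearly dependent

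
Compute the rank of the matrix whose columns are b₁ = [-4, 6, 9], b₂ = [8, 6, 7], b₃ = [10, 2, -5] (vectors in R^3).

Put the 3×3 matrix [b₁|b₂|b₃] into echelon form.
The echelon form has 3 nonzero rows, so the rank is 3.

rank 3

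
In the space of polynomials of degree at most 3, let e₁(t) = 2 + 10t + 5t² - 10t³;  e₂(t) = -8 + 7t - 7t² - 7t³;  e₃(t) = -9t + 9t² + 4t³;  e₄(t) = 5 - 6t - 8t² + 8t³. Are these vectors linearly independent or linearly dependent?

Write each element as a coordinate vector in ℝ⁴ using {1, t, …, t³}.
Place the vectors as rows of a 4×4 matrix and reduce to echelon form.
The reduction yields 4 nonzero rows, so the rank is 4.
Since rank = 4 (the number of vectors), the set is linearly independent.

linearly independent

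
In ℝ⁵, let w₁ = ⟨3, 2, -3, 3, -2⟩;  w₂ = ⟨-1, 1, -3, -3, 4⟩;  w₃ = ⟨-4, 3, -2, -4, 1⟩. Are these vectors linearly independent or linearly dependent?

linearly independent

Place the vectors as rows of a 3×5 matrix and reduce to echelon form.
The reduction yields 3 nonzero rows, so the rank is 3.
Since rank = 3 (the number of vectors), the set is linearly independent.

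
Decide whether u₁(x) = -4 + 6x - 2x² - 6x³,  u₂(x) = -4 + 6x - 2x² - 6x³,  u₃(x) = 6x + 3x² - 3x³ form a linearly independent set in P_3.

Take coordinates with respect to the standard basis {1, x, …, x³}.
Two of the vectors are equal, giving an immediate dependence.

linearly dependent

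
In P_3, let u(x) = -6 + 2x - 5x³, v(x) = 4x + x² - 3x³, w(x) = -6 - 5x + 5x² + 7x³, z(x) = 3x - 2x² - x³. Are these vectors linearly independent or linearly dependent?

Write each element as a coordinate vector in ℝ⁴ using {1, x, …, x³}.
Place the vectors as rows of a 4×4 matrix and reduce to echelon form.
The reduction yields 4 nonzero rows, so the rank is 4.
Since rank = 4 (the number of vectors), the set is linearly independent.

linearly independent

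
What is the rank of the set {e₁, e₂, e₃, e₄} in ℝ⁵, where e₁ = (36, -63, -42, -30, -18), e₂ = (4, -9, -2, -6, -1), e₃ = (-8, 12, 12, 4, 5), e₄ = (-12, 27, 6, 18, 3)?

Put the 5×4 matrix [e₁|e₂|e₃|e₄] into echelon form.
There are 2 pivot columns, so rank = 2.

rank 2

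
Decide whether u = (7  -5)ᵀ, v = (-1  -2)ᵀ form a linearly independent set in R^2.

Form the 2×2 matrix with these as columns; its determinant is -19.
A nonzero determinant means the columns are linearly independent.

linearly independent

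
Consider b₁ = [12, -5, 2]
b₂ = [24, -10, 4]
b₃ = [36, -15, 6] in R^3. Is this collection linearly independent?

linearly dependent

One vector is a scalar multiple of another, so the set is dependent.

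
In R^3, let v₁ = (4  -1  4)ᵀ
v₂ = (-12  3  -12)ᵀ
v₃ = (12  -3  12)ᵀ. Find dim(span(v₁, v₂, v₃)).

1

Apply Gaussian elimination to the matrix whose rows are v₁, v₂, v₃.
There is 1 pivot column, so rank = 1.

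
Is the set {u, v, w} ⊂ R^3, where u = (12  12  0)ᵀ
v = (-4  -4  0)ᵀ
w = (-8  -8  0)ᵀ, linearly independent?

Place the vectors as rows of a 3×3 matrix and reduce to echelon form.
The reduction yields 1 nonzero row, so the rank is 1.
Since rank 1 < 3, the set is linearly dependent.

linearly dependent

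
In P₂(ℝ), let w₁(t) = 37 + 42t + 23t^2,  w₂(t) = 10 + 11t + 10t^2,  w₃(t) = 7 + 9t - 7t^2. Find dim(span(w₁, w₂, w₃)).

Pass to coordinate vectors with respect to the basis {1, t, t^2}.
Apply Gaussian elimination to the matrix whose rows are w₁, w₂, w₃.
Reduction leaves 2 leading entries, giving rank 2.

2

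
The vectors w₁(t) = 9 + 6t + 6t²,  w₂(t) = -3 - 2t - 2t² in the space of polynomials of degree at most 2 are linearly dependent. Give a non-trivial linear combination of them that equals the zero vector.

Pass to coordinate vectors relative to the basis {1, t, t²}.
Set up α₁w₁ + α₂w₂ = 0 and solve the homogeneous system.
A generator of the null space is (1, 3).

w₁ + 3w₂ = 0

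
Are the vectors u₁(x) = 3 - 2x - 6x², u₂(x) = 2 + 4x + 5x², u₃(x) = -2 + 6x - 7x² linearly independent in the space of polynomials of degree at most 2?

Take coordinates with respect to the standard basis {1, x, x²}.
The matrix [u₁|u₂|u₃] has determinant -302.
A nonzero determinant means the columns are linearly independent.

linearly independent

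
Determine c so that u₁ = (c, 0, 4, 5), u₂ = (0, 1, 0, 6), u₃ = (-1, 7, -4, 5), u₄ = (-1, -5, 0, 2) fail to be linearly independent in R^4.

Dependence holds iff the 4×4 matrix [u₁ u₂ u₃ u₄] is singular.
The determinant works out to 256 - 128*c.
Solving 256 - 128*c = 0 yields c = 2.

c = 2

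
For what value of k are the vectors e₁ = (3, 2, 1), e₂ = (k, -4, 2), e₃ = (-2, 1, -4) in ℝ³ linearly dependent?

The vectors are dependent exactly when the determinant of the matrix with rows e₁, e₂, e₃ vanishes.
The determinant works out to 9*k + 26.
This vanishes exactly when k = -26/9.

k = -26/9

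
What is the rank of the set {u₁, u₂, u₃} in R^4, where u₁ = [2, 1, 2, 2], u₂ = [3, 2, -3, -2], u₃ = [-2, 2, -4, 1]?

Put the 4×3 matrix [u₁|u₂|u₃] into echelon form.
Reduction leaves 3 leading entries, giving rank 3.

rank 3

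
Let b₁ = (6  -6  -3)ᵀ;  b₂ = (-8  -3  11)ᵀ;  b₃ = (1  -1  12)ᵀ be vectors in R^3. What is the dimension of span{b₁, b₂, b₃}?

Row-reduce the 3×3 matrix with these as rows.
There are 3 pivot columns, so rank = 3.

dim = 3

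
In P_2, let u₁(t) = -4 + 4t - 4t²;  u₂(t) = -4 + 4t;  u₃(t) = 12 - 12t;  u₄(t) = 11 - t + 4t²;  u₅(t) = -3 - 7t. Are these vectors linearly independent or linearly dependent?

linearly dependent

Take coordinates with respect to the standard basis {1, t, t²}.
There are 5 vectors in a 3-dimensional space, so they cannot be linearly independent.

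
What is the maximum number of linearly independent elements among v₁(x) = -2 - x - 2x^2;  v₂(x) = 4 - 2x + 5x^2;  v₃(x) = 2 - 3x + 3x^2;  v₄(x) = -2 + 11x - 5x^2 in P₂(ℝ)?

Use coordinates relative to {1, x, x^2}.
Row-reduce the 4×3 matrix with these as rows.
Exactly 2 pivots survive; hence the rank is 2.
(With 4 elements in a 3-dimensional space the rank is at most 3.)

2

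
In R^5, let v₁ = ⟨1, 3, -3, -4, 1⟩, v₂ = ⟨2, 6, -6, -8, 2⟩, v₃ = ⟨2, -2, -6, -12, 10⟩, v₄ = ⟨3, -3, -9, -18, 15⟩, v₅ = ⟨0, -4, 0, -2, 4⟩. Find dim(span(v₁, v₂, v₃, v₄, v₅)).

Row-reduce the 5×5 matrix with these as rows.
Reduction leaves 2 leading entries, giving rank 2.

dim = 2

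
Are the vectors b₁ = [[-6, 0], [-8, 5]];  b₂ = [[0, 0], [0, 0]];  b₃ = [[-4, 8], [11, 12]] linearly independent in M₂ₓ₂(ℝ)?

linearly dependent

Write each element as a coordinate vector in ℝ⁴ using {E₁₁, E₁₂, E₂₁, E₂₂}.
One of the vectors is the zero vector, so the set is linearly dependent.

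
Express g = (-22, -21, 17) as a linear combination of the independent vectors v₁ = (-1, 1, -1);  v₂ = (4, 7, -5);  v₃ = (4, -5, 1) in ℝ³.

Write g = c₁v₁ + … + c₃v₃ and equate components.
The system has the unique solution (c₁, c₂, c₃) = (2, -4, -1).

g = 2v₁ - 4v₂ - v₃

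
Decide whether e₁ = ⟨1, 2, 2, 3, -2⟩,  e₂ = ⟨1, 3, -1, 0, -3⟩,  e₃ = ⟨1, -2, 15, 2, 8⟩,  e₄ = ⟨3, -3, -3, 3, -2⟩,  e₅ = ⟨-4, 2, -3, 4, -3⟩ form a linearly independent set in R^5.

The matrix [e₁|e₂|e₃|e₄|e₅] has determinant 0.
A zero determinant means the columns are linearly dependent.

linearly dependent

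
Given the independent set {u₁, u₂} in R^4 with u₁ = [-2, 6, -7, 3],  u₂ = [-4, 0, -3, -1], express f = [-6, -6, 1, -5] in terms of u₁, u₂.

f = -u₁ + 2u₂

Since u₁, u₂ are independent, the coefficients expressing f are uniquely determined by a linear system.
Row-reducing the augmented matrix gives the unique coefficients (a₁, a₂) = (-1, 2).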